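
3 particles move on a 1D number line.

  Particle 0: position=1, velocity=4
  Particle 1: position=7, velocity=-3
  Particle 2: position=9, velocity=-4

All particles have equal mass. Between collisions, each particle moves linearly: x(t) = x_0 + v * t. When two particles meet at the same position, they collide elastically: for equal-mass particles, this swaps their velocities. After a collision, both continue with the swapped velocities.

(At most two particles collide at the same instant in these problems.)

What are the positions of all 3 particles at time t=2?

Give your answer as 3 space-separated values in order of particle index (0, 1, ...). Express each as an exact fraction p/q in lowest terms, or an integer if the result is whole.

Answer: 1 1 9

Derivation:
Collision at t=6/7: particles 0 and 1 swap velocities; positions: p0=31/7 p1=31/7 p2=39/7; velocities now: v0=-3 v1=4 v2=-4
Collision at t=1: particles 1 and 2 swap velocities; positions: p0=4 p1=5 p2=5; velocities now: v0=-3 v1=-4 v2=4
Collision at t=2: particles 0 and 1 swap velocities; positions: p0=1 p1=1 p2=9; velocities now: v0=-4 v1=-3 v2=4
Advance to t=2 (no further collisions before then); velocities: v0=-4 v1=-3 v2=4; positions = 1 1 9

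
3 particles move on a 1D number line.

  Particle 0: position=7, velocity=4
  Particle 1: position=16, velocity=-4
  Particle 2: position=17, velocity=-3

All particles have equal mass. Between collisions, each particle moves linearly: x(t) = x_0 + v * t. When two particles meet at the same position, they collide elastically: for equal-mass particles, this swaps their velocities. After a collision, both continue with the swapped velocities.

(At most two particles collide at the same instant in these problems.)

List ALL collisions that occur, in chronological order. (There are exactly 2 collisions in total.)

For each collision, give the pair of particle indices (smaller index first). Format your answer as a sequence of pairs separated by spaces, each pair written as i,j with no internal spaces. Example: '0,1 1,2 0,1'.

Answer: 0,1 1,2

Derivation:
Collision at t=9/8: particles 0 and 1 swap velocities; positions: p0=23/2 p1=23/2 p2=109/8; velocities now: v0=-4 v1=4 v2=-3
Collision at t=10/7: particles 1 and 2 swap velocities; positions: p0=72/7 p1=89/7 p2=89/7; velocities now: v0=-4 v1=-3 v2=4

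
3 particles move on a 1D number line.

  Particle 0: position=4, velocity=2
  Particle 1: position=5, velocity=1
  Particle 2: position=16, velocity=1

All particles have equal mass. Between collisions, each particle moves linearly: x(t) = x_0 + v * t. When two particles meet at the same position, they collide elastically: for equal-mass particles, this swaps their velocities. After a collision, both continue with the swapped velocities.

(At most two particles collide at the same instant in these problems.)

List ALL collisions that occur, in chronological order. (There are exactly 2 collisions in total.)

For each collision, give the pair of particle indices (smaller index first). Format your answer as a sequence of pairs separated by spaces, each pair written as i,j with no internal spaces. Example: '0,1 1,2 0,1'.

Answer: 0,1 1,2

Derivation:
Collision at t=1: particles 0 and 1 swap velocities; positions: p0=6 p1=6 p2=17; velocities now: v0=1 v1=2 v2=1
Collision at t=12: particles 1 and 2 swap velocities; positions: p0=17 p1=28 p2=28; velocities now: v0=1 v1=1 v2=2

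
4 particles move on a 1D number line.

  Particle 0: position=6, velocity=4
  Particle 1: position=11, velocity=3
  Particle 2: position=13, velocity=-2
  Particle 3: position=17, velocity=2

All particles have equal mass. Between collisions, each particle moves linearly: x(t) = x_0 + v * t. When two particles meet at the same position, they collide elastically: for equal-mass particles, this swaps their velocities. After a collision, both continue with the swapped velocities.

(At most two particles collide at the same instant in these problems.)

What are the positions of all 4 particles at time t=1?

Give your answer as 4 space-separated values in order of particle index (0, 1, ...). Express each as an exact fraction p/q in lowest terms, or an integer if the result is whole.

Collision at t=2/5: particles 1 and 2 swap velocities; positions: p0=38/5 p1=61/5 p2=61/5 p3=89/5; velocities now: v0=4 v1=-2 v2=3 v3=2
Advance to t=1 (no further collisions before then); velocities: v0=4 v1=-2 v2=3 v3=2; positions = 10 11 14 19

Answer: 10 11 14 19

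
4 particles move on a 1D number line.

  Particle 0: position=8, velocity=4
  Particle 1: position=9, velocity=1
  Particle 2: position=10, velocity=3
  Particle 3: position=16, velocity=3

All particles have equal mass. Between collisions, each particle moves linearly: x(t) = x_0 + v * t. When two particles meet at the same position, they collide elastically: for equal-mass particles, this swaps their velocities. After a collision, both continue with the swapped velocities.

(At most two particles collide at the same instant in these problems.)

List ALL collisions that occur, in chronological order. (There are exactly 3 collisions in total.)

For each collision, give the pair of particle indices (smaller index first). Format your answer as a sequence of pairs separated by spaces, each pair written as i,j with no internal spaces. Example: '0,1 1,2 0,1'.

Answer: 0,1 1,2 2,3

Derivation:
Collision at t=1/3: particles 0 and 1 swap velocities; positions: p0=28/3 p1=28/3 p2=11 p3=17; velocities now: v0=1 v1=4 v2=3 v3=3
Collision at t=2: particles 1 and 2 swap velocities; positions: p0=11 p1=16 p2=16 p3=22; velocities now: v0=1 v1=3 v2=4 v3=3
Collision at t=8: particles 2 and 3 swap velocities; positions: p0=17 p1=34 p2=40 p3=40; velocities now: v0=1 v1=3 v2=3 v3=4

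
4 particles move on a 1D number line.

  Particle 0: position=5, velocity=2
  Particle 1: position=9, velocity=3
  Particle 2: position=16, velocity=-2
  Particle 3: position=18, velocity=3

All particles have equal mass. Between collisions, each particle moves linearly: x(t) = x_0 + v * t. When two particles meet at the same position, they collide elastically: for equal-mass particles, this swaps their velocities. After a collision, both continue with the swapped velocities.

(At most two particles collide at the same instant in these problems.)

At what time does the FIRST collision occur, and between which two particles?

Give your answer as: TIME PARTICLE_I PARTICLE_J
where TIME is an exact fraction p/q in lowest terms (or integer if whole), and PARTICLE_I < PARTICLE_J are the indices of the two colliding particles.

Pair (0,1): pos 5,9 vel 2,3 -> not approaching (rel speed -1 <= 0)
Pair (1,2): pos 9,16 vel 3,-2 -> gap=7, closing at 5/unit, collide at t=7/5
Pair (2,3): pos 16,18 vel -2,3 -> not approaching (rel speed -5 <= 0)
Earliest collision: t=7/5 between 1 and 2

Answer: 7/5 1 2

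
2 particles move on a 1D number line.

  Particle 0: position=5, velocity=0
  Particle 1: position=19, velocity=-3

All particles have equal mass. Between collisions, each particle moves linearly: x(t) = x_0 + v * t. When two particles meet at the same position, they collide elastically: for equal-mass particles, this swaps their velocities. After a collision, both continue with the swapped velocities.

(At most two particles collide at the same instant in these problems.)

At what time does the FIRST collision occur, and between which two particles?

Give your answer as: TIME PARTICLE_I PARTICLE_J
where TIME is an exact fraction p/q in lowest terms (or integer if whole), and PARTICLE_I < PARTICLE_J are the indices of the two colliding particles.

Pair (0,1): pos 5,19 vel 0,-3 -> gap=14, closing at 3/unit, collide at t=14/3
Earliest collision: t=14/3 between 0 and 1

Answer: 14/3 0 1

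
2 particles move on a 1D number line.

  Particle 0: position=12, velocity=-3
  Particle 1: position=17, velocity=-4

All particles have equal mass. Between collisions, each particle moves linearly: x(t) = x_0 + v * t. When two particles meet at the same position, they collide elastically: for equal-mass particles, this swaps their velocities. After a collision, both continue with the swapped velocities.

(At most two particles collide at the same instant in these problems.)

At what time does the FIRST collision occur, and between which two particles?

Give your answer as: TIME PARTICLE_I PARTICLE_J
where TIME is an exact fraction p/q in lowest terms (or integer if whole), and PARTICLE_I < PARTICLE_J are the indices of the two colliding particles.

Answer: 5 0 1

Derivation:
Pair (0,1): pos 12,17 vel -3,-4 -> gap=5, closing at 1/unit, collide at t=5
Earliest collision: t=5 between 0 and 1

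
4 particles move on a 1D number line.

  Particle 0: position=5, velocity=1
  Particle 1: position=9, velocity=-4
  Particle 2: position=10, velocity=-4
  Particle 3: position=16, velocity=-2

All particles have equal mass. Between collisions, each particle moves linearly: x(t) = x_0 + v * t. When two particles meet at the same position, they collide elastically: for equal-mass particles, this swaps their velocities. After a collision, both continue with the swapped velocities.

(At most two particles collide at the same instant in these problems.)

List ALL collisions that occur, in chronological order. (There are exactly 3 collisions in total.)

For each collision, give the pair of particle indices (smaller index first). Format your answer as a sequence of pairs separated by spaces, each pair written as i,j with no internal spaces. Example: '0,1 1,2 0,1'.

Answer: 0,1 1,2 2,3

Derivation:
Collision at t=4/5: particles 0 and 1 swap velocities; positions: p0=29/5 p1=29/5 p2=34/5 p3=72/5; velocities now: v0=-4 v1=1 v2=-4 v3=-2
Collision at t=1: particles 1 and 2 swap velocities; positions: p0=5 p1=6 p2=6 p3=14; velocities now: v0=-4 v1=-4 v2=1 v3=-2
Collision at t=11/3: particles 2 and 3 swap velocities; positions: p0=-17/3 p1=-14/3 p2=26/3 p3=26/3; velocities now: v0=-4 v1=-4 v2=-2 v3=1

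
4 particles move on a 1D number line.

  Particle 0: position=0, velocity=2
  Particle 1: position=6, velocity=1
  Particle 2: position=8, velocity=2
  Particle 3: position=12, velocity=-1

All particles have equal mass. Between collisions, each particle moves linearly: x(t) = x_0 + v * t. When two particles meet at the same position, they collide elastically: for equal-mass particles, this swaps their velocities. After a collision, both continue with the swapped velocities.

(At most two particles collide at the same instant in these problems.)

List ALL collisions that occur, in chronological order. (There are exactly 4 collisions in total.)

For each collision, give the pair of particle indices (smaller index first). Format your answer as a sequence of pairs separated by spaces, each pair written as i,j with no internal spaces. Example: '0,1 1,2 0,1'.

Collision at t=4/3: particles 2 and 3 swap velocities; positions: p0=8/3 p1=22/3 p2=32/3 p3=32/3; velocities now: v0=2 v1=1 v2=-1 v3=2
Collision at t=3: particles 1 and 2 swap velocities; positions: p0=6 p1=9 p2=9 p3=14; velocities now: v0=2 v1=-1 v2=1 v3=2
Collision at t=4: particles 0 and 1 swap velocities; positions: p0=8 p1=8 p2=10 p3=16; velocities now: v0=-1 v1=2 v2=1 v3=2
Collision at t=6: particles 1 and 2 swap velocities; positions: p0=6 p1=12 p2=12 p3=20; velocities now: v0=-1 v1=1 v2=2 v3=2

Answer: 2,3 1,2 0,1 1,2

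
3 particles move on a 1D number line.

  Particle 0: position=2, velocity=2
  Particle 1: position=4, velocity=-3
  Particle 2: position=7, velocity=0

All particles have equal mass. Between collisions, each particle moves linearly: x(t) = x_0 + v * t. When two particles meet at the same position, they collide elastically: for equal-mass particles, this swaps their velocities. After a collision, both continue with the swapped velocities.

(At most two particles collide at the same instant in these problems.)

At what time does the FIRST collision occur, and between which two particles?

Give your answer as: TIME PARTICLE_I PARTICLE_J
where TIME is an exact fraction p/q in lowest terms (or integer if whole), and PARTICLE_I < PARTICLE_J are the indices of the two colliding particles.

Pair (0,1): pos 2,4 vel 2,-3 -> gap=2, closing at 5/unit, collide at t=2/5
Pair (1,2): pos 4,7 vel -3,0 -> not approaching (rel speed -3 <= 0)
Earliest collision: t=2/5 between 0 and 1

Answer: 2/5 0 1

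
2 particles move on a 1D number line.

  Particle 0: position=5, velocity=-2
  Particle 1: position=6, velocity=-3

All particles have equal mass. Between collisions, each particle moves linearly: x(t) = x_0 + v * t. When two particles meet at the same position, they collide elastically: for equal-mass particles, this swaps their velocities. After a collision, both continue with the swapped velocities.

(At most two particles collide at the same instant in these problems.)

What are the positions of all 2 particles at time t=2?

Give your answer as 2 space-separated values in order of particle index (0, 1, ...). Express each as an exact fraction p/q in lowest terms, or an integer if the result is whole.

Collision at t=1: particles 0 and 1 swap velocities; positions: p0=3 p1=3; velocities now: v0=-3 v1=-2
Advance to t=2 (no further collisions before then); velocities: v0=-3 v1=-2; positions = 0 1

Answer: 0 1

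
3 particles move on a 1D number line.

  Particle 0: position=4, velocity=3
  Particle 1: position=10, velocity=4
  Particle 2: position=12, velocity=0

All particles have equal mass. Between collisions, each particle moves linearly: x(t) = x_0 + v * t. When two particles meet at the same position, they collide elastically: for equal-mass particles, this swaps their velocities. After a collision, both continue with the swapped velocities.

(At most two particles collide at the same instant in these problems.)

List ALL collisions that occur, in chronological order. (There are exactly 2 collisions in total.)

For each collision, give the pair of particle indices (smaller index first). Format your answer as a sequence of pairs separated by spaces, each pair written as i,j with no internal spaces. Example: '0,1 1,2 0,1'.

Answer: 1,2 0,1

Derivation:
Collision at t=1/2: particles 1 and 2 swap velocities; positions: p0=11/2 p1=12 p2=12; velocities now: v0=3 v1=0 v2=4
Collision at t=8/3: particles 0 and 1 swap velocities; positions: p0=12 p1=12 p2=62/3; velocities now: v0=0 v1=3 v2=4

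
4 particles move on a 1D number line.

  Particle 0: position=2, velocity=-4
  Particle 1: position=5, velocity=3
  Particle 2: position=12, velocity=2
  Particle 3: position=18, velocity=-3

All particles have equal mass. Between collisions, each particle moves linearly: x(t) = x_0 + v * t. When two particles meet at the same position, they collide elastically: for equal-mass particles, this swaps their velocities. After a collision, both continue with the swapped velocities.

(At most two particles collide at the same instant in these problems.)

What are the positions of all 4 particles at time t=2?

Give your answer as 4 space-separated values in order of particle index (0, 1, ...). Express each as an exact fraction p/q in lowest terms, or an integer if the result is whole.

Collision at t=6/5: particles 2 and 3 swap velocities; positions: p0=-14/5 p1=43/5 p2=72/5 p3=72/5; velocities now: v0=-4 v1=3 v2=-3 v3=2
Advance to t=2 (no further collisions before then); velocities: v0=-4 v1=3 v2=-3 v3=2; positions = -6 11 12 16

Answer: -6 11 12 16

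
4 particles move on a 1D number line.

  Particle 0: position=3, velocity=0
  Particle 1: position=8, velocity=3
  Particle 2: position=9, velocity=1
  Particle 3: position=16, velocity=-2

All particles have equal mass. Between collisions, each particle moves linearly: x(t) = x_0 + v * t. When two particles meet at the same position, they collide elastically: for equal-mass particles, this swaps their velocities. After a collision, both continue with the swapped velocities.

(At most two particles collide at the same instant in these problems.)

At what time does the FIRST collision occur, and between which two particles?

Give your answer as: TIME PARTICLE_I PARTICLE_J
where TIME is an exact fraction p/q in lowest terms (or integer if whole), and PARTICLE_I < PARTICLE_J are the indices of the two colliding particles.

Answer: 1/2 1 2

Derivation:
Pair (0,1): pos 3,8 vel 0,3 -> not approaching (rel speed -3 <= 0)
Pair (1,2): pos 8,9 vel 3,1 -> gap=1, closing at 2/unit, collide at t=1/2
Pair (2,3): pos 9,16 vel 1,-2 -> gap=7, closing at 3/unit, collide at t=7/3
Earliest collision: t=1/2 between 1 and 2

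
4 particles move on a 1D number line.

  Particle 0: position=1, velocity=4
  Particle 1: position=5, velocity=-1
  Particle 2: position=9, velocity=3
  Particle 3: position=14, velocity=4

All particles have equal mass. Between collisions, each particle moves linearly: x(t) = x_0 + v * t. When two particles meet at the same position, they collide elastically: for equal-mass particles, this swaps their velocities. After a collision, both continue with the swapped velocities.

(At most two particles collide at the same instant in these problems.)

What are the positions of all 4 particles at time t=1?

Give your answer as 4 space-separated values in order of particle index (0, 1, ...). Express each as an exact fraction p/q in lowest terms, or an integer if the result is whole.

Answer: 4 5 12 18

Derivation:
Collision at t=4/5: particles 0 and 1 swap velocities; positions: p0=21/5 p1=21/5 p2=57/5 p3=86/5; velocities now: v0=-1 v1=4 v2=3 v3=4
Advance to t=1 (no further collisions before then); velocities: v0=-1 v1=4 v2=3 v3=4; positions = 4 5 12 18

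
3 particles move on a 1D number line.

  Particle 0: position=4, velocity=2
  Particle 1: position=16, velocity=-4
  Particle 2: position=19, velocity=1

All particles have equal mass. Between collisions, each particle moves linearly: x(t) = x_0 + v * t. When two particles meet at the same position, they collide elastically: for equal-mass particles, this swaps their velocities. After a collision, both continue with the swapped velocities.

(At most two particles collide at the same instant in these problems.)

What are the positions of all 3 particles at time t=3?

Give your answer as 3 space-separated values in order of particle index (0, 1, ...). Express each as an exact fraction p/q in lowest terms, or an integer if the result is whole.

Answer: 4 10 22

Derivation:
Collision at t=2: particles 0 and 1 swap velocities; positions: p0=8 p1=8 p2=21; velocities now: v0=-4 v1=2 v2=1
Advance to t=3 (no further collisions before then); velocities: v0=-4 v1=2 v2=1; positions = 4 10 22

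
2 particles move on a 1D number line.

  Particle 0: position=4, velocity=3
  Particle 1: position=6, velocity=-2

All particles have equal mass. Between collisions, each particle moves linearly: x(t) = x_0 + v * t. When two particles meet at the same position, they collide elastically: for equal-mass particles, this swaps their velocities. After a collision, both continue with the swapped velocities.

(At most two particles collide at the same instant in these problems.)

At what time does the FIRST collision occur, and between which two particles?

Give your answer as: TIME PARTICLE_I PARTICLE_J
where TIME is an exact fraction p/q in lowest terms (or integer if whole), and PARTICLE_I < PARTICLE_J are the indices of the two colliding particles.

Pair (0,1): pos 4,6 vel 3,-2 -> gap=2, closing at 5/unit, collide at t=2/5
Earliest collision: t=2/5 between 0 and 1

Answer: 2/5 0 1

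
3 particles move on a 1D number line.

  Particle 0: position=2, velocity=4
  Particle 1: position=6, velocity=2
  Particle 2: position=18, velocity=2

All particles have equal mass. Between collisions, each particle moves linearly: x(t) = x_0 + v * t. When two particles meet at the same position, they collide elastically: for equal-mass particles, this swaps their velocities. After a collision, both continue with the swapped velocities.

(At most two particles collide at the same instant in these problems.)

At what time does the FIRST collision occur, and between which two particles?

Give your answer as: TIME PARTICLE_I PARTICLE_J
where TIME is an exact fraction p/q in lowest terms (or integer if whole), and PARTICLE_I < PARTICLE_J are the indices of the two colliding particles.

Pair (0,1): pos 2,6 vel 4,2 -> gap=4, closing at 2/unit, collide at t=2
Pair (1,2): pos 6,18 vel 2,2 -> not approaching (rel speed 0 <= 0)
Earliest collision: t=2 between 0 and 1

Answer: 2 0 1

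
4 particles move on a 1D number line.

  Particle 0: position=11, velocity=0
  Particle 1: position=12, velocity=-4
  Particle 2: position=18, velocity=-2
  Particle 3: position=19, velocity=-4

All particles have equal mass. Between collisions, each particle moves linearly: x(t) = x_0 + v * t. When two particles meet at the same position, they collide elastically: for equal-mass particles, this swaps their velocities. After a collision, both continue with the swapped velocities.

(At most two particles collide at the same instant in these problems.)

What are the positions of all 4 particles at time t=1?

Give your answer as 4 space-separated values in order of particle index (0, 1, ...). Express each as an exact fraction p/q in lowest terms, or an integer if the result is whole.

Answer: 8 11 15 16

Derivation:
Collision at t=1/4: particles 0 and 1 swap velocities; positions: p0=11 p1=11 p2=35/2 p3=18; velocities now: v0=-4 v1=0 v2=-2 v3=-4
Collision at t=1/2: particles 2 and 3 swap velocities; positions: p0=10 p1=11 p2=17 p3=17; velocities now: v0=-4 v1=0 v2=-4 v3=-2
Advance to t=1 (no further collisions before then); velocities: v0=-4 v1=0 v2=-4 v3=-2; positions = 8 11 15 16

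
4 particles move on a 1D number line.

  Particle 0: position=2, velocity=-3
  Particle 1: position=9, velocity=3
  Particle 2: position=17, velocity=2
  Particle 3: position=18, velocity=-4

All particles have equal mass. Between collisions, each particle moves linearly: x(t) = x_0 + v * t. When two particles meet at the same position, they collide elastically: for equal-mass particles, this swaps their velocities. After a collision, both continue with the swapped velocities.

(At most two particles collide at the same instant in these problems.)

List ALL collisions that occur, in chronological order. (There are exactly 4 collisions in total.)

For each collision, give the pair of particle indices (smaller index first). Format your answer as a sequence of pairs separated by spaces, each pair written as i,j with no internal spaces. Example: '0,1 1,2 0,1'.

Collision at t=1/6: particles 2 and 3 swap velocities; positions: p0=3/2 p1=19/2 p2=52/3 p3=52/3; velocities now: v0=-3 v1=3 v2=-4 v3=2
Collision at t=9/7: particles 1 and 2 swap velocities; positions: p0=-13/7 p1=90/7 p2=90/7 p3=137/7; velocities now: v0=-3 v1=-4 v2=3 v3=2
Collision at t=8: particles 2 and 3 swap velocities; positions: p0=-22 p1=-14 p2=33 p3=33; velocities now: v0=-3 v1=-4 v2=2 v3=3
Collision at t=16: particles 0 and 1 swap velocities; positions: p0=-46 p1=-46 p2=49 p3=57; velocities now: v0=-4 v1=-3 v2=2 v3=3

Answer: 2,3 1,2 2,3 0,1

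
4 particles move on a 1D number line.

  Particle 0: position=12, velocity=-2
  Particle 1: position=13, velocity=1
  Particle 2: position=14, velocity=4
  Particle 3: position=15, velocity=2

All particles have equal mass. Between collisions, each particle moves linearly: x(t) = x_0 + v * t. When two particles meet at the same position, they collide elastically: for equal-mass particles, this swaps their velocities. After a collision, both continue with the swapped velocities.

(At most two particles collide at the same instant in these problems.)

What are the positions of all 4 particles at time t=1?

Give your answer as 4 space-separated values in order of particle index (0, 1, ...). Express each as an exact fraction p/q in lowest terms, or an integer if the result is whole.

Answer: 10 14 17 18

Derivation:
Collision at t=1/2: particles 2 and 3 swap velocities; positions: p0=11 p1=27/2 p2=16 p3=16; velocities now: v0=-2 v1=1 v2=2 v3=4
Advance to t=1 (no further collisions before then); velocities: v0=-2 v1=1 v2=2 v3=4; positions = 10 14 17 18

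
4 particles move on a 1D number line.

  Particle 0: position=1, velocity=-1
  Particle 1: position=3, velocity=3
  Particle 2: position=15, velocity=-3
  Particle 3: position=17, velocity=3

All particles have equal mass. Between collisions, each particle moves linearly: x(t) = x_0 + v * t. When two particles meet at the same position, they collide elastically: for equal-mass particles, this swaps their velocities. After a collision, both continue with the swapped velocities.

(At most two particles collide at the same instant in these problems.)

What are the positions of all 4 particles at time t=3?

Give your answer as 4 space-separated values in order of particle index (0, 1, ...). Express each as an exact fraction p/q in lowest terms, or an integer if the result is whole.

Answer: -2 6 12 26

Derivation:
Collision at t=2: particles 1 and 2 swap velocities; positions: p0=-1 p1=9 p2=9 p3=23; velocities now: v0=-1 v1=-3 v2=3 v3=3
Advance to t=3 (no further collisions before then); velocities: v0=-1 v1=-3 v2=3 v3=3; positions = -2 6 12 26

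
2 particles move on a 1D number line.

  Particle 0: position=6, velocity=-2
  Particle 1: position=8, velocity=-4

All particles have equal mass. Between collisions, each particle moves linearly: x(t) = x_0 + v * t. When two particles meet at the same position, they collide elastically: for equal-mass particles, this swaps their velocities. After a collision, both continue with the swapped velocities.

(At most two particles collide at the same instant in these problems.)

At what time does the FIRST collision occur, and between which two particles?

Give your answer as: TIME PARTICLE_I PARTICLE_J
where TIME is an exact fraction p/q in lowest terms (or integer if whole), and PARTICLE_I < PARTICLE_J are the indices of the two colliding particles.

Answer: 1 0 1

Derivation:
Pair (0,1): pos 6,8 vel -2,-4 -> gap=2, closing at 2/unit, collide at t=1
Earliest collision: t=1 between 0 and 1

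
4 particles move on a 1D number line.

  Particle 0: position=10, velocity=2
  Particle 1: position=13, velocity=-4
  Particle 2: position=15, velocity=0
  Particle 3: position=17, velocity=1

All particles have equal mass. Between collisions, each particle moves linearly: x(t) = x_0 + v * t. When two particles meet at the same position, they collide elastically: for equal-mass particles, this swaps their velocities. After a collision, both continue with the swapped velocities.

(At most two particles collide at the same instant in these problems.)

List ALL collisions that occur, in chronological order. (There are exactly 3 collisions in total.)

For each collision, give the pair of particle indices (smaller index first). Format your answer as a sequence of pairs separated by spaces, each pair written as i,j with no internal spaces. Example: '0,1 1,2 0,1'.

Collision at t=1/2: particles 0 and 1 swap velocities; positions: p0=11 p1=11 p2=15 p3=35/2; velocities now: v0=-4 v1=2 v2=0 v3=1
Collision at t=5/2: particles 1 and 2 swap velocities; positions: p0=3 p1=15 p2=15 p3=39/2; velocities now: v0=-4 v1=0 v2=2 v3=1
Collision at t=7: particles 2 and 3 swap velocities; positions: p0=-15 p1=15 p2=24 p3=24; velocities now: v0=-4 v1=0 v2=1 v3=2

Answer: 0,1 1,2 2,3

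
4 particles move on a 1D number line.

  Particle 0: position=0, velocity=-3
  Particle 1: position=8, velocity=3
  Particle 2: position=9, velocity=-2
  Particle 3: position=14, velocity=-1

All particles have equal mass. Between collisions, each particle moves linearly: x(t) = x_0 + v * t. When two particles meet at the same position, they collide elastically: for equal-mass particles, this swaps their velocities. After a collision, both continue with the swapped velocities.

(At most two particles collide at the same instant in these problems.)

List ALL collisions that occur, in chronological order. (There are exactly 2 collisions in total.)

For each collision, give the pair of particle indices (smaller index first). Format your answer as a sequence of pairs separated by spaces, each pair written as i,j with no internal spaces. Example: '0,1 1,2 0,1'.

Answer: 1,2 2,3

Derivation:
Collision at t=1/5: particles 1 and 2 swap velocities; positions: p0=-3/5 p1=43/5 p2=43/5 p3=69/5; velocities now: v0=-3 v1=-2 v2=3 v3=-1
Collision at t=3/2: particles 2 and 3 swap velocities; positions: p0=-9/2 p1=6 p2=25/2 p3=25/2; velocities now: v0=-3 v1=-2 v2=-1 v3=3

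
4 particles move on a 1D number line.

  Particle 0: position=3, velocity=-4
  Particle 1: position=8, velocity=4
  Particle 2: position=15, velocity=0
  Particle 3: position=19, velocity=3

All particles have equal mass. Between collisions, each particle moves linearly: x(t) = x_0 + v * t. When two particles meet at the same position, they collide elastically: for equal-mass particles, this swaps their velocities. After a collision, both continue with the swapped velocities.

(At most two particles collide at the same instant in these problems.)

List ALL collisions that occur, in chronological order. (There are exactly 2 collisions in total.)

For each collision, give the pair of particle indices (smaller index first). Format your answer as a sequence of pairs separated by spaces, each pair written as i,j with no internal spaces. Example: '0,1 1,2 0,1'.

Answer: 1,2 2,3

Derivation:
Collision at t=7/4: particles 1 and 2 swap velocities; positions: p0=-4 p1=15 p2=15 p3=97/4; velocities now: v0=-4 v1=0 v2=4 v3=3
Collision at t=11: particles 2 and 3 swap velocities; positions: p0=-41 p1=15 p2=52 p3=52; velocities now: v0=-4 v1=0 v2=3 v3=4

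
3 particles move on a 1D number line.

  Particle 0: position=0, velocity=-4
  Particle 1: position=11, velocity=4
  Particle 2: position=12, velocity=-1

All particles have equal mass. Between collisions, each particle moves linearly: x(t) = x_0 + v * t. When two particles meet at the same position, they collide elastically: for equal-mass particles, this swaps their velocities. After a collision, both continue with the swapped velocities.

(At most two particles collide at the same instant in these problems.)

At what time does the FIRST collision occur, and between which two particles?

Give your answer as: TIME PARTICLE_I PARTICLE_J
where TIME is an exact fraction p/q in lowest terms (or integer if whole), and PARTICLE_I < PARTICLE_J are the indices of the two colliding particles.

Answer: 1/5 1 2

Derivation:
Pair (0,1): pos 0,11 vel -4,4 -> not approaching (rel speed -8 <= 0)
Pair (1,2): pos 11,12 vel 4,-1 -> gap=1, closing at 5/unit, collide at t=1/5
Earliest collision: t=1/5 between 1 and 2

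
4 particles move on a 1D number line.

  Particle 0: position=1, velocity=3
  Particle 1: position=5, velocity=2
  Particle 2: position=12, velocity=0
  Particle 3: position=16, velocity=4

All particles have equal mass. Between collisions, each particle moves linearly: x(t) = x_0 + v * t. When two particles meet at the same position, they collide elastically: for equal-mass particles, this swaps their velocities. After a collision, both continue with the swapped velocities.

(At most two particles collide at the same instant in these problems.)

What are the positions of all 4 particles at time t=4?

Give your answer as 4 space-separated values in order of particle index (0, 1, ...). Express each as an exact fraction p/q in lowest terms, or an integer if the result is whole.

Collision at t=7/2: particles 1 and 2 swap velocities; positions: p0=23/2 p1=12 p2=12 p3=30; velocities now: v0=3 v1=0 v2=2 v3=4
Collision at t=11/3: particles 0 and 1 swap velocities; positions: p0=12 p1=12 p2=37/3 p3=92/3; velocities now: v0=0 v1=3 v2=2 v3=4
Collision at t=4: particles 1 and 2 swap velocities; positions: p0=12 p1=13 p2=13 p3=32; velocities now: v0=0 v1=2 v2=3 v3=4
Advance to t=4 (no further collisions before then); velocities: v0=0 v1=2 v2=3 v3=4; positions = 12 13 13 32

Answer: 12 13 13 32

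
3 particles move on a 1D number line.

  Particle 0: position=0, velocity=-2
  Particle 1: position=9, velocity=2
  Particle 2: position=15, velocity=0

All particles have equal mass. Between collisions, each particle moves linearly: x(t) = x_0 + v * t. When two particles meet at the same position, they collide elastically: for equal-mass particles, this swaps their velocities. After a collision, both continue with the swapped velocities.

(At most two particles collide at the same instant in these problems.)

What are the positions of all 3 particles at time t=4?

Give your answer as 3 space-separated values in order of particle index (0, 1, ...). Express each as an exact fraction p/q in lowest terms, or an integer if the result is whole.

Collision at t=3: particles 1 and 2 swap velocities; positions: p0=-6 p1=15 p2=15; velocities now: v0=-2 v1=0 v2=2
Advance to t=4 (no further collisions before then); velocities: v0=-2 v1=0 v2=2; positions = -8 15 17

Answer: -8 15 17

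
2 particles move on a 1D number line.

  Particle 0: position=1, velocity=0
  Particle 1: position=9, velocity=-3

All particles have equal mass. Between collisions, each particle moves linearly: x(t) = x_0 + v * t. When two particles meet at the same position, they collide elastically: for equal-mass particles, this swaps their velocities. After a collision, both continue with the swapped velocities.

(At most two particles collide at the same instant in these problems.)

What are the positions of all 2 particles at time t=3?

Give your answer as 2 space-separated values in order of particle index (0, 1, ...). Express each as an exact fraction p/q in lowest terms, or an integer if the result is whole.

Answer: 0 1

Derivation:
Collision at t=8/3: particles 0 and 1 swap velocities; positions: p0=1 p1=1; velocities now: v0=-3 v1=0
Advance to t=3 (no further collisions before then); velocities: v0=-3 v1=0; positions = 0 1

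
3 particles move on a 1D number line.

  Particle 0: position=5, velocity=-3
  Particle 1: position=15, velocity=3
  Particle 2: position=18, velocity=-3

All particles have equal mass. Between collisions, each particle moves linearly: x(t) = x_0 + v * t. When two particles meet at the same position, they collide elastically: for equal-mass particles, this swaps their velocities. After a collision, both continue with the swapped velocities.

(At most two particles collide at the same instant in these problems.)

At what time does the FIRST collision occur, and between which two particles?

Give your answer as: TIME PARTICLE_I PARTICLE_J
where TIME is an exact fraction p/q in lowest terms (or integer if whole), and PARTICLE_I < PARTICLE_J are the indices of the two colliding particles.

Answer: 1/2 1 2

Derivation:
Pair (0,1): pos 5,15 vel -3,3 -> not approaching (rel speed -6 <= 0)
Pair (1,2): pos 15,18 vel 3,-3 -> gap=3, closing at 6/unit, collide at t=1/2
Earliest collision: t=1/2 between 1 and 2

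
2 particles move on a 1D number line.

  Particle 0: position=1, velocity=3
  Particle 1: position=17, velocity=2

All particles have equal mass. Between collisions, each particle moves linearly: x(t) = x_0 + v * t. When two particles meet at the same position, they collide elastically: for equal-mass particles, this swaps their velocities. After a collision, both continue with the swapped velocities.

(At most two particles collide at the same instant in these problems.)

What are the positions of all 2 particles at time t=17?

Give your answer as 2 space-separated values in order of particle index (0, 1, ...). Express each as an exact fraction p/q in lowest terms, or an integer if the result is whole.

Collision at t=16: particles 0 and 1 swap velocities; positions: p0=49 p1=49; velocities now: v0=2 v1=3
Advance to t=17 (no further collisions before then); velocities: v0=2 v1=3; positions = 51 52

Answer: 51 52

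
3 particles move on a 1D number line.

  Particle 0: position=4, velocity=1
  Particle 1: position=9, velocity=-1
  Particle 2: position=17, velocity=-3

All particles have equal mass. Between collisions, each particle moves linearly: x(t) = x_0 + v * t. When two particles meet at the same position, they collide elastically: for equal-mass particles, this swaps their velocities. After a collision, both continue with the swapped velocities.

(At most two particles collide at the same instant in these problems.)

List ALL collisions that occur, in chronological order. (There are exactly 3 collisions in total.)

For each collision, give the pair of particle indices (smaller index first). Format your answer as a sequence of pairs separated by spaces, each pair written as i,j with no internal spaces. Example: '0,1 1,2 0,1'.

Answer: 0,1 1,2 0,1

Derivation:
Collision at t=5/2: particles 0 and 1 swap velocities; positions: p0=13/2 p1=13/2 p2=19/2; velocities now: v0=-1 v1=1 v2=-3
Collision at t=13/4: particles 1 and 2 swap velocities; positions: p0=23/4 p1=29/4 p2=29/4; velocities now: v0=-1 v1=-3 v2=1
Collision at t=4: particles 0 and 1 swap velocities; positions: p0=5 p1=5 p2=8; velocities now: v0=-3 v1=-1 v2=1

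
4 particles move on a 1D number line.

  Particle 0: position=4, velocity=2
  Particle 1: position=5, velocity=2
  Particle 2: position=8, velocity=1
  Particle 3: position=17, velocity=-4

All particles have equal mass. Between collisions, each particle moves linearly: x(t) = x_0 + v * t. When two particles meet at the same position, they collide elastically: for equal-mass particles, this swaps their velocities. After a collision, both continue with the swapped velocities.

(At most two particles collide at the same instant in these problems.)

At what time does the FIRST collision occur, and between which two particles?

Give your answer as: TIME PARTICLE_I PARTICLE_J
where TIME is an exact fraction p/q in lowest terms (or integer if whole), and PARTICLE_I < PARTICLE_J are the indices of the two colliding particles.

Pair (0,1): pos 4,5 vel 2,2 -> not approaching (rel speed 0 <= 0)
Pair (1,2): pos 5,8 vel 2,1 -> gap=3, closing at 1/unit, collide at t=3
Pair (2,3): pos 8,17 vel 1,-4 -> gap=9, closing at 5/unit, collide at t=9/5
Earliest collision: t=9/5 between 2 and 3

Answer: 9/5 2 3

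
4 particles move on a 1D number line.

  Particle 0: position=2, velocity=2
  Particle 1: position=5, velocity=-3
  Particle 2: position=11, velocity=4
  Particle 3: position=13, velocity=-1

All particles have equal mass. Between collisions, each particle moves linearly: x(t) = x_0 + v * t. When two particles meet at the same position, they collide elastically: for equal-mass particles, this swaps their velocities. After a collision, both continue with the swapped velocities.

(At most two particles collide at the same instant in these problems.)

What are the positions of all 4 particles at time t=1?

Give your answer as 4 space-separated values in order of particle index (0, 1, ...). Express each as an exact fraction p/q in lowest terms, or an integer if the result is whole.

Collision at t=2/5: particles 2 and 3 swap velocities; positions: p0=14/5 p1=19/5 p2=63/5 p3=63/5; velocities now: v0=2 v1=-3 v2=-1 v3=4
Collision at t=3/5: particles 0 and 1 swap velocities; positions: p0=16/5 p1=16/5 p2=62/5 p3=67/5; velocities now: v0=-3 v1=2 v2=-1 v3=4
Advance to t=1 (no further collisions before then); velocities: v0=-3 v1=2 v2=-1 v3=4; positions = 2 4 12 15

Answer: 2 4 12 15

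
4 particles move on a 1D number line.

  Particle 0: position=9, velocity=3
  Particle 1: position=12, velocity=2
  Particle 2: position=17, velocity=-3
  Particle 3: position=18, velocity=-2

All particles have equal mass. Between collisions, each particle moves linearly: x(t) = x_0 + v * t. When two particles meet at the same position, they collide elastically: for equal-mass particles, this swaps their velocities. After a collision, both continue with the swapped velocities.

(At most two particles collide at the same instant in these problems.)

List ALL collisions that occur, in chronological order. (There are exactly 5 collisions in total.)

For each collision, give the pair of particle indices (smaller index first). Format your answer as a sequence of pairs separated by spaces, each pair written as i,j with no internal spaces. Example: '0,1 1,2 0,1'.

Answer: 1,2 0,1 2,3 1,2 2,3

Derivation:
Collision at t=1: particles 1 and 2 swap velocities; positions: p0=12 p1=14 p2=14 p3=16; velocities now: v0=3 v1=-3 v2=2 v3=-2
Collision at t=4/3: particles 0 and 1 swap velocities; positions: p0=13 p1=13 p2=44/3 p3=46/3; velocities now: v0=-3 v1=3 v2=2 v3=-2
Collision at t=3/2: particles 2 and 3 swap velocities; positions: p0=25/2 p1=27/2 p2=15 p3=15; velocities now: v0=-3 v1=3 v2=-2 v3=2
Collision at t=9/5: particles 1 and 2 swap velocities; positions: p0=58/5 p1=72/5 p2=72/5 p3=78/5; velocities now: v0=-3 v1=-2 v2=3 v3=2
Collision at t=3: particles 2 and 3 swap velocities; positions: p0=8 p1=12 p2=18 p3=18; velocities now: v0=-3 v1=-2 v2=2 v3=3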